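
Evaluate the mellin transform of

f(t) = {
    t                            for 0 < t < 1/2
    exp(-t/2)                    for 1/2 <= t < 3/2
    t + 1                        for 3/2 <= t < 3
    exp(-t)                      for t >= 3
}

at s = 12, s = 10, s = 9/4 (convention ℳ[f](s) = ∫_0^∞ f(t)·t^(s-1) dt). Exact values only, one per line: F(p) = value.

F(12) = -354434904271143*exp(-3/4)/1024 + 35548619933/212992 + 801693126*exp(-3) + 214975636319885*exp(-1/4)/1024
F(10) = -201383466759*exp(-3/4)/256 + 2477577947/112640 + 7280604*exp(-3) + 122145247909*exp(-1/4)/256
F(9/4) = -4*2**(1/4)*uppergamma(9/4, 3/4) - 53*2**(3/4)*3**(1/4)/52 + 2**(3/4)/52 + uppergamma(9/4, 3) + 4*2**(1/4)*uppergamma(9/4, 1/4) + 160*3**(1/4)/13

slice at 1/2, 3/2, 3, transform all 4 pieces, and sum them
on [0, 1/2): add ∫ t·t^(s-1) dt
segment 1/2 to 3/2 holds exp(-t/2); add its integral
∫ (t + 1)·t^(s-1) over [3/2, 3)
on [3, ∞): add ∫ exp(-t)·t^(s-1) dt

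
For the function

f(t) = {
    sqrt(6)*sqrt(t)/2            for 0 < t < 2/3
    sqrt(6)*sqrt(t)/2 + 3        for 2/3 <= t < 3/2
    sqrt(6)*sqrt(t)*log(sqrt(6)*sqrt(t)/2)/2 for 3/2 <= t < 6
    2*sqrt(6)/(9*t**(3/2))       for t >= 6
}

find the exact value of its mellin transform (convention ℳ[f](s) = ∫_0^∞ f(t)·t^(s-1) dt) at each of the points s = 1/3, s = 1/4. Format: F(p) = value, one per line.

peel off the common scale on t: sqrt(t) on [0, 1); sqrt(t) + 3 on [1, 9/4); sqrt(t)*log(sqrt(t)) on [9/4, 9); …
back out the power substitution: t on [0, 1); t + 3 on [1, 3/2); t*log(t) on [3/2, 3); …
the 4 pieces separated at 2/3, 3/2, 6 each add one integral
segment [0, 2/3) carries sqrt(6)*sqrt(t)/2; integrate it
segment 2/3 to 3/2 holds (sqrt(6)*sqrt(t)/2 + 3); add its integral
∫ sqrt(6)*sqrt(t)*log(sqrt(6)*sqrt(t)/2)/2·t^(s-1) over [3/2, 6)
the [6, ∞) slice contributes ∫ 2*sqrt(6)/(9*t**(3/2))·t^(s-1) dt

F(1/3) = -3*18**(1/3) - 3352*6**(1/3)/1575 + log(2**(9*12**(1/3)/10)*3**(-9*12**(1/3)/10 + 18*6**(1/3)/5)) + 297*12**(1/3)/50
F(1/4) = 6**(3/4)*(-810*sqrt(2) - 178*sqrt(6) + log(2**(135*sqrt(3))*3**(-135*sqrt(3) + 270*sqrt(6))) + 1035*sqrt(3))/405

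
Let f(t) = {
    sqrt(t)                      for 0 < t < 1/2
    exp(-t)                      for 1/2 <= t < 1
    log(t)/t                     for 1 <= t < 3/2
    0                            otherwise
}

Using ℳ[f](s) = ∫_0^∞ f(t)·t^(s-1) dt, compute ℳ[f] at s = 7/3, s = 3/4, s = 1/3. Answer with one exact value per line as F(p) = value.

integrate the 3 segments split at 1/2, 1, then add the results
segment [0, 1/2) carries sqrt(t); integrate it
between 1/2 and 1 the integrand is exp(-t)·t^(s-1)
segment [1, 3/2) carries log(t)/t; integrate it

F(7/3) = -uppergamma(7/3, 1) - 27*2**(2/3)*3**(1/3)/64 + 3*2**(1/6)/68 + log(3**(9*2**(2/3)*3**(1/3)/16)/2**(9*2**(2/3)*3**(1/3)/16)) + 9/16 + uppergamma(7/3, 1/2)
F(3/4) = -16*2**(1/4)*3**(3/4)/3 + log(2**(4*2**(1/4)*3**(3/4)/3)/3**(4*2**(1/4)*3**(3/4)/3)) - uppergamma(3/4, 1) + 2**(3/4)/5 + uppergamma(3/4, 1/2) + 16
F(1/3) = -3*2**(2/3)*3**(1/3)/4 + log(2**(2**(2/3)*3**(1/3)/2)/3**(2**(2/3)*3**(1/3)/2)) - uppergamma(1/3, 1) + uppergamma(1/3, 1/2) + 3*2**(1/6)/5 + 9/4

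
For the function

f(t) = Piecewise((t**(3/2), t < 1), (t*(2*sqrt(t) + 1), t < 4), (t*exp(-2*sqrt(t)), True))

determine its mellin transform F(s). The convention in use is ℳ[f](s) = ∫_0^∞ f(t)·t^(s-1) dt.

invert the shared t-power to get sqrt(t) on [0, 1); 2*sqrt(t) + 1 on [1, 4); exp(-2*sqrt(t)) on [4, ∞)
strip the power substitution: t on [0, 1); 2*t + 1 on [1, 2); exp(-2*t) on [2, ∞)
treat the 3 regions marked off by 1, 4 separately and sum
over [0, 1), the kernel integral of t**(3/2) enters the sum
on [1, 4) integrate f = t*(2*sqrt(t) + 1) against the kernel
over [4, ∞), the kernel integral of t*exp(-2*sqrt(t)) enters the sum

(80*2**(4*s)*(s + 1) + 8*2**(4*s) - 8*2**(2*s)*(s + 1) - 2*2**(2*s) + (s + 1)*(2*s + 3)*uppergamma(2*s + 2, 4))/(2*2**(2*s)*(s + 1)*(2*s + 3))
  Re(s) > -3/2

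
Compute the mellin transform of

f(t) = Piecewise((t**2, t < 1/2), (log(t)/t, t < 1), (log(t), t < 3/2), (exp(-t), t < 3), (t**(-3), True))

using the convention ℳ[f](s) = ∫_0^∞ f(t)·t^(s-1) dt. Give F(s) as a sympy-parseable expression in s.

summing 5 kernel integrals split by 1/2, 1, 3/2, 3 yields ℳ[f](s)
∫ over [0, 1/2) of t**2·t^(s-1) joins the sum
the [1/2, 1) slice contributes ∫ log(t)/t·t^(s-1) dt
for t in [1, 3/2): the term is ∫ log(t)·t^(s-1)
for t in [3/2, 3): the term is ∫ exp(-t)·t^(s-1)
between 3 and ∞ the integrand is t**(-3)·t^(s-1)

(108*2**s*s**2*(s - 3)*(s + 2)*(s**2 - 2*s + 1)*uppergamma(s, 3/2) - 108*2**s*s**2*(s - 3)*(s + 2)*(s**2 - 2*s + 1)*uppergamma(s, 3) - 108*2**s*s**2*(s - 3)*(s + 2) + 108*2**s*(s - 3)*(s + 2)*(s**2 - 2*s + 1) - 108*3**s*s*(s - 3)*(s + 2)*(s**2 - 2*s + 1)*log(2) + 108*3**s*s*(s - 3)*(s + 2)*(s**2 - 2*s + 1)*log(3) - 108*3**s*(s - 3)*(s + 2)*(s**2 - 2*s + 1) - 4*6**s*s**2*(s + 2)*(s**2 - 2*s + 1) + 216*s**3*(s - 3)*(s + 2)*log(2) - 216*s**2*(s - 3)*(s + 2)*log(2) + 216*s**2*(s - 3)*(s + 2) + 27*s**2*(s - 3)*(s**2 - 2*s + 1))/(108*2**s*s**2*(s - 3)*(s + 2)*(s**2 - 2*s + 1))
  -2 < Re(s) < 3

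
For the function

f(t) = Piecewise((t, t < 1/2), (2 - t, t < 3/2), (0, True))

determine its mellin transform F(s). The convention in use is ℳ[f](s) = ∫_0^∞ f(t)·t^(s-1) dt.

(3**s*s + 4*3**s - 2*s - 4)/(2*2**s*s*(s + 1))
  Re(s) > -1

summing 2 kernel integrals split by 1/2 yields ℳ[f](s)
∫ over [0, 1/2) of t·t^(s-1) joins the sum
piece [1/2, 3/2): integrate (2 - t) against the kernel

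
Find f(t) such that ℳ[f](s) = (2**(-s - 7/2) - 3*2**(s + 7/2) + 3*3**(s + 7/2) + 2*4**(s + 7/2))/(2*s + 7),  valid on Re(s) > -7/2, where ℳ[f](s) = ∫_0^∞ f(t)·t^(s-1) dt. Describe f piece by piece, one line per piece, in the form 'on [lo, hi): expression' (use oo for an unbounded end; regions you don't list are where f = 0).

on [0, 1/2): 3*t**(7/2)/2
on [1/2, 2): t**(7/2)
on [2, 3): 5*t**(7/2)/2
on [3, 4): t**(7/2)

summing 4 kernel integrals split by 1/2, 2, 3 yields ℳ[f](s)
segment [0, 1/2) carries 3*t**(7/2)/2; integrate it
segment 1/2 to 2 holds t**(7/2); add its integral
the [2, 3) slice contributes ∫ 5*t**(7/2)/2·t^(s-1) dt
piece [3, 4): integrate t**(7/2) against the kernel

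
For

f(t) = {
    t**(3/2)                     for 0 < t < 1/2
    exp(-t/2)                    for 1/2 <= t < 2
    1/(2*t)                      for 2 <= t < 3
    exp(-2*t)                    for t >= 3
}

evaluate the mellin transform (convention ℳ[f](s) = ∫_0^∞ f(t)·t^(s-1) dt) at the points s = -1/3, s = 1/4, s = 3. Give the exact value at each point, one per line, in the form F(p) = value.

F(-1/3) = -2**(2/3)*uppergamma(-1/3, 1)/2 - 3**(2/3)/24 + 2**(1/3)*uppergamma(-1/3, 6) + 3*2**(2/3)/32 + 3*2**(5/6)/14 + 2**(2/3)*uppergamma(-1/3, 1/4)/2
F(1/4) = -2**(1/4)*uppergamma(1/4, 1) - 2*3**(1/4)/9 + 2**(3/4)*uppergamma(1/4, 6)/2 + 10*2**(1/4)/21 + 2**(1/4)*uppergamma(1/4, 1/4)
F(3) = -40*exp(-1) + sqrt(2)/144 + 25*exp(-6)/4 + 5/4 + 41*exp(-1/4)/2

integrate the 4 segments split at 1/2, 2, 3, then add the results
∫ t**(3/2)·t^(s-1) over [0, 1/2)
piece [1/2, 2): integrate exp(-t/2) against the kernel
segment [2, 3) carries 1/(2*t); integrate it
segment [3, ∞) carries exp(-2*t); integrate it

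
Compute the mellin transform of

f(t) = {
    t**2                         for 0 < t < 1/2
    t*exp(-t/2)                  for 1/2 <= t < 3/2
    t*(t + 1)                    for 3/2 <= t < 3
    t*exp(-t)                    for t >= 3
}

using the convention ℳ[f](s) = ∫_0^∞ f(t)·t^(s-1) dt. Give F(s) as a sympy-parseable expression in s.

the shared t-power comes off first: t on [0, 1/2); exp(-t/2) on [1/2, 3/2); t + 1 on [3/2, 3); …
the 4 pieces separated at 1/2, 3/2, 3 each add one integral
on [0, 1/2) integrate f = t**2 against the kernel
[1/2, 3/2) adds the kernel integral of t*exp(-t/2)
the [3/2, 3) slice contributes ∫ t*(t + 1)·t^(s-1) dt
the [3, ∞) slice contributes ∫ t*exp(-t)·t^(s-1) dt

(8*2**(2*s)*(s + 1)*(s + 2)*uppergamma(s + 1, 1/4) - 8*2**(2*s)*(s + 1)*(s + 2)*uppergamma(s + 1, 3/4) + 4*2**s*(s + 1)*(s + 2)*uppergamma(s + 1, 3) - 15*3**s*(s + 1) - 6*3**s + 48*6**s*(s + 1) + 12*6**s + s + 1)/(4*2**s*(s + 1)*(s + 2))
  Re(s) > -2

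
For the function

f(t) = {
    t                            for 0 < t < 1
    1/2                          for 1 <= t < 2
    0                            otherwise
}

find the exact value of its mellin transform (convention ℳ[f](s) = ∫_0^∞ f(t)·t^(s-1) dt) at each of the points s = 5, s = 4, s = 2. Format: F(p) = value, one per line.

F(5) = 49/15
F(4) = 83/40
F(2) = 13/12

f breaks at 1 into 2 integrals to sum
over [0, 1), the kernel integral of t enters the sum
the [1, 2) slice contributes ∫ 1/2·t^(s-1) dt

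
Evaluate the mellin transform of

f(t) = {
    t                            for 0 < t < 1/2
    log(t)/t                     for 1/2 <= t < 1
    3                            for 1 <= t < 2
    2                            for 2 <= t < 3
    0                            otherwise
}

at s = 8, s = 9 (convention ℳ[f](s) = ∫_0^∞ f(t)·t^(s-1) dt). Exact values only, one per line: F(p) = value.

the 4 pieces separated at 1/2, 1, 2 each add one integral
between 0 and 1/2 the integrand is t·t^(s-1)
segment 1/2 to 1 holds log(t)/t; add its integral
∫ 3·t^(s-1) over [1, 2)
∫ 2·t^(s-1) over [2, 3)

F(8) = log(2)/896 + 377491477/225792
F(9) = log(2)/2048 + 3266548597/737280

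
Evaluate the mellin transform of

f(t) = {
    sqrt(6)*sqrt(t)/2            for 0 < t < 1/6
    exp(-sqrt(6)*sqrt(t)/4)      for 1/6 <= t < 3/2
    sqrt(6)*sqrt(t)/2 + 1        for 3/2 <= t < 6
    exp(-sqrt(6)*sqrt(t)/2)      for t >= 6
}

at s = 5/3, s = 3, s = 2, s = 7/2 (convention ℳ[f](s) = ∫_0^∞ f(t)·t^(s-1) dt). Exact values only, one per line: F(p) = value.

F(5/3) = 6**(1/3)*(-8320*2**(2/3)*uppergamma(10/3, 3/4) - 2268*3**(1/3) + 15 + 1040*2**(1/3)*uppergamma(10/3, 3) + 8320*2**(2/3)*uppergamma(10/3, 1/4) + 27864*6**(1/3))/2340
F(3) = -86701*exp(-3/4)/9 + 11776*exp(-3)/9 + 384913/1512 + 157781*exp(-1/4)/27
F(2) = -538*exp(-3/4)/3 + 208*exp(-3)/3 + 21143/360 + 986*exp(-1/4)/9
F(7/2) = sqrt(6)*(-174809628*exp(13/4) + 12523392*E + 1009711*exp(4) + 106028860*exp(15/4))*exp(-4)/4536

the common scale on t comes off first: sqrt(t) on [0, 1/4); exp(-sqrt(t)/2) on [1/4, 9/4); sqrt(t) + 1 on [9/4, 9); …
remove the power substitution first: t on [0, 1/2); exp(-t/2) on [1/2, 3/2); t + 1 on [3/2, 3); …
summing 4 kernel integrals split by 1/6, 3/2, 6 yields ℳ[f](s)
∫ over [0, 1/6) of sqrt(6)*sqrt(t)/2·t^(s-1) joins the sum
[1/6, 3/2) adds the kernel integral of exp(-sqrt(6)*sqrt(t)/4)
for t in [3/2, 6): the term is ∫ (sqrt(6)*sqrt(t)/2 + 1)·t^(s-1)
the [6, ∞) slice contributes ∫ exp(-sqrt(6)*sqrt(t)/2)·t^(s-1) dt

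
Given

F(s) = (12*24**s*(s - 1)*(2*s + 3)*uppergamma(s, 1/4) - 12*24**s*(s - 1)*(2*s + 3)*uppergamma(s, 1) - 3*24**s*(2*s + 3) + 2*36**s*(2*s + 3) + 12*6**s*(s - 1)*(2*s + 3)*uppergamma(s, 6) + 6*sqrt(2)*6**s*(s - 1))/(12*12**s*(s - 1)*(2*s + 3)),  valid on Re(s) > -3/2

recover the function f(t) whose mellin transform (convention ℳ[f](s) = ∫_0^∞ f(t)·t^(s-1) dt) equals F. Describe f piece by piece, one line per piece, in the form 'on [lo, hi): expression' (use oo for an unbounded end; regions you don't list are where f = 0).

on [0, 1/2): t**(3/2)
on [1/2, 2): exp(-t/2)
on [2, 3): 1/(2*t)
on [3, oo): exp(-2*t)

integrate the 4 segments split at 1/2, 2, 3, then add the results
over [0, 1/2), the kernel integral of t**(3/2) enters the sum
∫ exp(-t/2)·t^(s-1) over [1/2, 2)
the [2, 3) slice contributes ∫ 1/(2*t)·t^(s-1) dt
∫ exp(-2*t)·t^(s-1) over [3, ∞)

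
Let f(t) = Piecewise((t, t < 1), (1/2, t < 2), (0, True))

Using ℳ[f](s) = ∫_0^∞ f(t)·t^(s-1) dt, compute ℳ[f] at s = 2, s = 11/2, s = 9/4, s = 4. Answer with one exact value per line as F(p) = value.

F(2) = 13/12
F(11/2) = 9/143 + 32*sqrt(2)/11
F(9/4) = 10/117 + 8*2**(1/4)/9
F(4) = 83/40

f breaks at 1 into 2 integrals to sum
segment 0 to 1 holds t; add its integral
on [1, 2): add ∫ 1/2·t^(s-1) dt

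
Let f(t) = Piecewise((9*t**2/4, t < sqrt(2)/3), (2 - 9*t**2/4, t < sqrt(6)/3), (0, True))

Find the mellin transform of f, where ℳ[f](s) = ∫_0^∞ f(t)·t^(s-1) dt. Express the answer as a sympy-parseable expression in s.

back out the common scale on t: t**2 on [0, sqrt(2)/2); 2 - t**2 on [sqrt(2)/2, sqrt(6)/2)
the power substitution comes off first: t on [0, 1/2); 2 - t on [1/2, 3/2)
summing 2 kernel integrals split by sqrt(2)/3 yields ℳ[f](s)
on [0, sqrt(2)/3) integrate f = 9*t**2/4 against the kernel
between sqrt(2)/3 and sqrt(6)/3 the integrand is (2 - 9*t**2/4)·t^(s-1)

2**(s/2 - 1)*(3**(s/2)*s + 8*3**(s/2) - 2*s - 8)/(3**s*s*(s + 2))
  Re(s) > -2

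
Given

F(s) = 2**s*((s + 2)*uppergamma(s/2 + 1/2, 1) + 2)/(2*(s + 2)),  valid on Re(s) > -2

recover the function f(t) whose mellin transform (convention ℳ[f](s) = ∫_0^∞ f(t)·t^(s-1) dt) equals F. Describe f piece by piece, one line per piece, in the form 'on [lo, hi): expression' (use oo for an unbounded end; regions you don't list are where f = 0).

on [0, 2): t**2/4
on [2, oo): t*exp(-t**2/4)/2

strip the common scale on t: t**2 on [0, 1); t*exp(-t**2) on [1, ∞)
undo the power substitution: t on [0, 1); sqrt(t)*exp(-t) on [1, ∞)
peel off the shared t-power: sqrt(t) on [0, 1); exp(-t) on [1, ∞)
decompose at 2; ℳ[f](s) sums the 2 pieces' integrals
over [0, 2), the kernel integral of t**2/4 enters the sum
segment 2 to ∞ holds t*exp(-t**2/4)/2; add its integral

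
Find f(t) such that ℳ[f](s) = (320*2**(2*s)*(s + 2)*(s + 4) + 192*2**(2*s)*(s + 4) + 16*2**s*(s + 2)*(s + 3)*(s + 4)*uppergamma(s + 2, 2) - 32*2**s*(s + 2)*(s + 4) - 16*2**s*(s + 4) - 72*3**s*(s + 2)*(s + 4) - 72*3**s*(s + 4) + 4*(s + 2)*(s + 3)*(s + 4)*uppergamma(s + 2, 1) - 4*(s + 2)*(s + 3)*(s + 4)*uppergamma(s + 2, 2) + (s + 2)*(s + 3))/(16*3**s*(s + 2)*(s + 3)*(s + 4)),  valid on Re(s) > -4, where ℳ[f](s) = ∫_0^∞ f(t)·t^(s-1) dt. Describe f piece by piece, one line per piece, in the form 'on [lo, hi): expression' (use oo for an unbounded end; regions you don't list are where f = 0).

on [0, 1/3): 81*t**4/16
on [1/3, 2/3): 9*t**2*exp(-3*t)/4
on [2/3, 1): 9*t**2*(3*t/2 + 1)/4
on [1, 4/3): 9*t**2*(3*t/2 + 3)/4
on [4/3, oo): 9*t**2*exp(-3*t/2)/4

undo the common scale on t: t**4 on [0, 1/2); t**2*exp(-2*t) on [1/2, 1); t**2*(t + 1) on [1, 3/2); …
invert the shared t-power to get t**2 on [0, 1/2); exp(-2*t) on [1/2, 1); t + 1 on [1, 3/2); …
decompose at 1/3, 2/3, 1, 4/3; ℳ[f](s) sums the 5 pieces' integrals
∫ 81*t**4/16·t^(s-1) over [0, 1/3)
between 1/3 and 2/3 the integrand is 9*t**2*exp(-3*t)/4·t^(s-1)
segment 2/3 to 1 holds 9*t**2*(3*t/2 + 1)/4; add its integral
∫ over [1, 4/3) of 9*t**2*(3*t/2 + 3)/4·t^(s-1) joins the sum
on [4/3, ∞) integrate f = 9*t**2*exp(-3*t/2)/4 against the kernel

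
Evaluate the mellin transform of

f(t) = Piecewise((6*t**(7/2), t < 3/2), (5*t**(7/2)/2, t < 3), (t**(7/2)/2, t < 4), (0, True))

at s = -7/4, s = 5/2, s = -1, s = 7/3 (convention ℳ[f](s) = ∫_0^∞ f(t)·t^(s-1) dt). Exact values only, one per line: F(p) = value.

slice at 3/2, 3, transform all 3 pieces, and sum them
[0, 3/2) adds the kernel integral of 6*t**(7/2)
between 3/2 and 3 the integrand is 5*t**(7/2)/2·t^(s-1)
on [3, 4) integrate f = t**(7/2)/2 against the kernel

F(-7/4) = 16*sqrt(2)/7 + 3*2**(1/4)*3**(3/4)/2 + 24*3**(3/4)/7
F(5/2) = 453871/768
F(-1) = 63*sqrt(6)/40 + 32/5 + 36*sqrt(3)/5
F(7/3) = 729*2**(1/6)*3**(5/6)/320 + 2916*3**(5/6)/35 + 6144*2**(2/3)/35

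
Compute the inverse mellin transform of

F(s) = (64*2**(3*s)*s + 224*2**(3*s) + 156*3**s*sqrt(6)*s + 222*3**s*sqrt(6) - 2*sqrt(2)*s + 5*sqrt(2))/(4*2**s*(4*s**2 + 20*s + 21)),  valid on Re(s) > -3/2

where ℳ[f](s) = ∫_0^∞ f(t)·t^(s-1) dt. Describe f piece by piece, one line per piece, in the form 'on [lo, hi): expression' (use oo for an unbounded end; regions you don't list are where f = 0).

cuts at 1/2, 3/2: linearity sums the 3 kernel integrals
piece [0, 1/2): integrate t**(3/2) against the kernel
∫ 6*t**(7/2)·t^(s-1) over [1/2, 3/2)
on [3/2, 4): add ∫ t**(3/2)/2·t^(s-1) dt

on [0, 1/2): t**(3/2)
on [1/2, 3/2): 6*t**(7/2)
on [3/2, 4): t**(3/2)/2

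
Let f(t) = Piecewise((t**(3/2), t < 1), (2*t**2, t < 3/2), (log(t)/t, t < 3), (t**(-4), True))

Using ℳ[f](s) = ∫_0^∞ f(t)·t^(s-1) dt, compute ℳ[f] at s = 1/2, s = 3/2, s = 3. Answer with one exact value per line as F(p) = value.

F(1/2) = -754*sqrt(3)/567 - 2*sqrt(3)*log(3)/3 - 2*sqrt(6)*log(2)/3 - 3/10 + 2*sqrt(6)*log(3)/3 + 67*sqrt(6)/30
F(3/2) = -538*sqrt(3)/135 - 5/21 + log(2**(sqrt(6))*3**(-sqrt(6) + 2*sqrt(3))) + 83*sqrt(6)/28
F(3) = 9*log(2)/8 + 271/180 + 27*log(3)/8

decompose at 1, 3/2, 3; ℳ[f](s) sums the 4 pieces' integrals
[0, 1) adds the kernel integral of t**(3/2)
∫ over [1, 3/2) of 2*t**2·t^(s-1) joins the sum
the [3/2, 3) slice contributes ∫ log(t)/t·t^(s-1) dt
the [3, ∞) slice contributes ∫ t**(-4)·t^(s-1) dt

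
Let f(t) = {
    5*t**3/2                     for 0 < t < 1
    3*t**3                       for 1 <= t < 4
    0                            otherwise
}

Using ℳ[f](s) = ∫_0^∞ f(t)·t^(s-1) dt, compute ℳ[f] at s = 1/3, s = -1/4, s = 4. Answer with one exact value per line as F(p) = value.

integrate the 2 segments split at 1, then add the results
piece [0, 1): integrate 5*t**3/2 against the kernel
for t in [1, 4): the term is ∫ 3*t**3·t^(s-1)

F(1/3) = -3/20 + 288*2**(2/3)/5
F(-1/4) = -2/11 + 384*sqrt(2)/11
F(4) = 98303/14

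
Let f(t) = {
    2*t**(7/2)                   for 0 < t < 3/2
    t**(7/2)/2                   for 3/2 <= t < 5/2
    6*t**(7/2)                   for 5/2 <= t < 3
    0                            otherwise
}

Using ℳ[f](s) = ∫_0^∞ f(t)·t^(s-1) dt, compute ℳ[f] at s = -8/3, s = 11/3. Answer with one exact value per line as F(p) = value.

treat the 3 regions marked off by 3/2, 5/2 separately and sum
for t in [0, 3/2): the term is ∫ 2*t**(7/2)·t^(s-1)
between 3/2 and 5/2 the integrand is t**(7/2)/2·t^(s-1)
the [5/2, 3) slice contributes ∫ 6*t**(7/2)·t^(s-1) dt

F(-8/3) = -33*2**(1/6)*5**(5/6)/10 + 9*2**(1/6)*3**(5/6)/10 + 36*3**(5/6)/5
F(11/3) = -2578125*2**(5/6)*5**(1/6)/11008 + 19683*2**(5/6)*3**(1/6)/11008 + 78732*3**(1/6)/43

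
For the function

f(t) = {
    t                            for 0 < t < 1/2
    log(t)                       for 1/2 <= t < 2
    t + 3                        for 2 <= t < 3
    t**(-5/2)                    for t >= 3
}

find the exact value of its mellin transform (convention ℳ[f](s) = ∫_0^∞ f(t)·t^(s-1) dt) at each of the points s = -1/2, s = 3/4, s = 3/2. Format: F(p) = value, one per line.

slice at 1/2, 2, 3, transform all 4 pieces, and sum them
∫ t·t^(s-1) over [0, 1/2)
piece [1/2, 2): integrate log(t) against the kernel
∫ over [2, 3) of (t + 3)·t^(s-1) joins the sum
for t in [3, ∞): the term is ∫ t**(-5/2)·t^(s-1)

F(-1/2) = sqrt(2)*(-486*log(2) + sqrt(2) + 648)/162
F(3/4) = 2**(1/4)*(-436*sqrt(2) + 2*2**(3/4)*3**(1/4) + 65 + log(2**(42 + 84*sqrt(2))) + 180*6**(3/4))/63
F(3/2) = sqrt(2)*(-1139 + 30*sqrt(2) + 270*log(2) + 864*sqrt(6))/180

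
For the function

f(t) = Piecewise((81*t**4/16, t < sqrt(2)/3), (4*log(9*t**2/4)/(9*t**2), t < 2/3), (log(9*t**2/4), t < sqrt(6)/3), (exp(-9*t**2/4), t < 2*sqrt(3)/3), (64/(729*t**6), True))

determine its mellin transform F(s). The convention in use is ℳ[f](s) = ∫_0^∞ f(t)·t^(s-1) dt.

(27*2**(s/2)*s**2*(s/2 - 3)*(s/2 + 2)*(s**2/4 - s + 1)*uppergamma(s/2, 3/2) - 27*2**(s/2)*s**2*(s/2 - 3)*(s/2 + 2)*(s**2/4 - s + 1)*uppergamma(s/2, 3) - 27*2**(s/2)*s**2*(s/2 - 3)*(s/2 + 2) + 108*2**(s/2)*(s/2 - 3)*(s/2 + 2)*(s**2/4 - s + 1) - 54*3**(s/2)*s*(s/2 - 3)*(s/2 + 2)*(s**2/4 - s + 1)*log(2) + 54*3**(s/2)*s*(s/2 - 3)*(s/2 + 2)*(s**2/4 - s + 1)*log(3) - 108*3**(s/2)*(s/2 - 3)*(s/2 + 2)*(s**2/4 - s + 1) - 6**(s/2)*s**2*(s/2 + 2)*(s**2/4 - s + 1) + 27*s**3*(s/2 - 3)*(s/2 + 2)*log(2) - 54*s**2*(s/2 - 3)*(s/2 + 2)*log(2) + 54*s**2*(s/2 - 3)*(s/2 + 2) + 27*s**2*(s/2 - 3)*(s**2/4 - s + 1)/4)/(54*2**(s/2)*(3/2)**s*s**2*(s/2 - 3)*(s/2 + 2)*(s**2/4 - s + 1))
  -4 < Re(s) < 6

invert the common scale on t to get t**4 on [0, sqrt(2)/2); log(t**2)/t**2 on [sqrt(2)/2, 1); log(t**2) on [1, sqrt(6)/2); …
remove the power substitution first: t**2 on [0, 1/2); log(t)/t on [1/2, 1); log(t) on [1, 3/2); …
along the cuts sqrt(2)/3, 2/3, sqrt(6)/3, 2*sqrt(3)/3, ℳ[f](s) splits into 5 integrals
∫ 81*t**4/16·t^(s-1) over [0, sqrt(2)/3)
[sqrt(2)/3, 2/3) adds the kernel integral of 4*log(9*t**2/4)/(9*t**2)
∫ log(9*t**2/4)·t^(s-1) over [2/3, sqrt(6)/3)
between sqrt(6)/3 and 2*sqrt(3)/3 the integrand is exp(-9*t**2/4)·t^(s-1)
segment 2*sqrt(3)/3 to ∞ holds 64/(729*t**6); add its integral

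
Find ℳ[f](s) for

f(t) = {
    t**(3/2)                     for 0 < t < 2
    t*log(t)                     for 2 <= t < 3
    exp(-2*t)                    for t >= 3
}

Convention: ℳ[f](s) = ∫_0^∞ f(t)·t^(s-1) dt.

(-12**s*s*(2*s + 3)*log(4) - 12**s*(2*s + 3)*log(4) + 12**s*(4*s + 6) + 12**s*sqrt(2)*(4*s**2 + 8*s + 4) + 3*18**s*s*(2*s + 3)*log(3) + 18**s*(-6*s - 9) + 3*18**s*(2*s + 3)*log(3) + 3**s*(2*s + 3)*(s**2 + 2*s + 1)*uppergamma(s, 6))/(6**s*(2*s + 3)*(s**2 + 2*s + 1))
  Re(s) > -3/2

integrate the 3 segments split at 2, 3, then add the results
∫ over [0, 2) of t**(3/2)·t^(s-1) joins the sum
for t in [2, 3): the term is ∫ t*log(t)·t^(s-1)
over [3, ∞), the kernel integral of exp(-2*t) enters the sum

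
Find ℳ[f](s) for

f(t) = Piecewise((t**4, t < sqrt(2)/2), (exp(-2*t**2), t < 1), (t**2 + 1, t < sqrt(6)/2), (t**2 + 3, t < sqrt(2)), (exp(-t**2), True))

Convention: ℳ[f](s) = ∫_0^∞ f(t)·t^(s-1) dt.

invert the power substitution to get t**2 on [0, 1/2); exp(-2*t) on [1/2, 1); t + 1 on [1, 3/2); …
summing 5 kernel integrals split by sqrt(2)/2, 1, sqrt(6)/2, sqrt(2) yields ℳ[f](s)
∫ t**4·t^(s-1) over [0, sqrt(2)/2)
[sqrt(2)/2, 1) adds the kernel integral of exp(-2*t**2)
between 1 and sqrt(6)/2 the integrand is (t**2 + 1)·t^(s-1)
over [sqrt(6)/2, sqrt(2)), the kernel integral of (t**2 + 3) enters the sum
for t in [sqrt(2), ∞): the term is ∫ exp(-t**2)·t^(s-1)

(sqrt(2)/2)**s*(2*2**(s/2)*s*(s + 2)*(s + 4)*uppergamma(s/2, 2) - 8*2**(s/2)*s*(s + 4) - 8*2**(s/2)*(s + 4) + 20*2**s*s*(s + 4) + 24*2**s*(s + 4) - 8*3**(s/2)*s*(s + 4) - 16*3**(s/2)*(s + 4) + 2*s*(s + 2)*(s + 4)*uppergamma(s/2, 1) - 2*s*(s + 2)*(s + 4)*uppergamma(s/2, 2) + s*(s + 2))/(4*s*(s + 2)*(s + 4))
  Re(s) > -4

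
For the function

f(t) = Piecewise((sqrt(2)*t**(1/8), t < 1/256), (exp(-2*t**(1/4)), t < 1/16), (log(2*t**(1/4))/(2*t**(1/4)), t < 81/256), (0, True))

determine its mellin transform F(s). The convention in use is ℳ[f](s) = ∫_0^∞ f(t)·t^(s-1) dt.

strip the power substitution: sqrt(2)*t**(1/4) on [0, 1/16); exp(-2*sqrt(t)) on [1/16, 1/4); log(2*sqrt(t))/(2*sqrt(t)) on [1/4, 9/16)
peel off the power substitution: sqrt(2)*sqrt(t) on [0, 1/4); exp(-2*t) on [1/4, 1/2); log(2*t)/(2*t) on [1/2, 3/4)
peel off the common scale on t: sqrt(t) on [0, 1/2); exp(-t) on [1/2, 1); log(t)/t on [1, 3/2)
the 3 pieces separated at 1/256, 1/16 each add one integral
over [0, 1/256), the kernel integral of sqrt(2)*t**(1/8) enters the sum
piece [1/256, 1/16): integrate exp(-2*t**(1/4)) against the kernel
∫ log(2*t**(1/4))/(2*t**(1/4))·t^(s-1) over [1/16, 81/256)

2**(2 - 8*s)*(16**s*(8*s + 1)*(16*s**2 - 8*s + 1)*uppergamma(4*s, 1/2) - 16**s*(8*s + 1)*(16*s**2 - 8*s + 1)*uppergamma(4*s, 1) + 16**s*(24*s + 3)/3 + 81**s*s*(8*s + 1)*(-8*log(2) + 8*log(3))/3 + 81**s*(-16*s - 2)/3 + 81**s*(8*s + 1)*(-2*log(3) + 2*log(2))/3 + sqrt(2)*(48*s**2 - 24*s + 3)/3)/((8*s + 1)*(16*s**2 - 8*s + 1))
  Re(s) > -1/8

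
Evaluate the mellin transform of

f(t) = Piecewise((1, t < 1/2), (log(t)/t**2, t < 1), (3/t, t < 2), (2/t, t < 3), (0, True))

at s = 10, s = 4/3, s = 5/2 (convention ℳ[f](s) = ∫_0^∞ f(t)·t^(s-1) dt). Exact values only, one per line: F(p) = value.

reversing the shared t-power: t on [0, 1/2); log(t)/t on [1/2, 1); 3 on [1, 2); …
treat the 4 regions marked off by 1/2, 1, 2 separately and sum
between 0 and 1/2 the integrand is 1·t^(s-1)
[1/2, 1) adds the kernel integral of log(t)/t**2
piece [1, 2): integrate 3/t against the kernel
segment [2, 3) carries 2/t; integrate it

F(10) = log(2)/2048 + 3266548597/737280
F(4/3) = -45/4 - 3*2**(2/3)*log(2)/2 + 3*2**(1/3) + 39*2**(2/3)/16 + 6*3**(1/3)
F(5/2) = -6 + sqrt(2)*log(2) + 203*sqrt(2)/60 + 4*sqrt(3)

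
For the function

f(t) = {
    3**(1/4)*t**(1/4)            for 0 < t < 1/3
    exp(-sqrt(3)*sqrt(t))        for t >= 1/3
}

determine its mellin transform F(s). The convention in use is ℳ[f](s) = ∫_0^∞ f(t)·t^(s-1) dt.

the common scale on t comes off first: t**(1/4) on [0, 1); exp(-sqrt(t)) on [1, ∞)
strip the power substitution: sqrt(t) on [0, 1); exp(-t) on [1, ∞)
breakpoints 1/3: one integral from each of the 2 segments
[0, 1/3) adds the kernel integral of 3**(1/4)*t**(1/4)
between 1/3 and ∞ the integrand is exp(-sqrt(3)*sqrt(t))·t^(s-1)

2*((4*s + 1)*uppergamma(2*s, 1) + 2)/(3**s*(4*s + 1))
  Re(s) > -1/4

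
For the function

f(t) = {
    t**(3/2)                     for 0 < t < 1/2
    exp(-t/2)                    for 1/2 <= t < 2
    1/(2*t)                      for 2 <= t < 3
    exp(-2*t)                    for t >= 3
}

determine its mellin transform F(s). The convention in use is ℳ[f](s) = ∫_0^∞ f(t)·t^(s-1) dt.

(12*24**s*(s - 1)*(2*s + 3)*uppergamma(s, 1/4) - 12*24**s*(s - 1)*(2*s + 3)*uppergamma(s, 1) - 3*24**s*(2*s + 3) + 2*36**s*(2*s + 3) + 12*6**s*(s - 1)*(2*s + 3)*uppergamma(s, 6) + 6*sqrt(2)*6**s*(s - 1))/(12*12**s*(s - 1)*(2*s + 3))
  Re(s) > -3/2

linearity at 1/2, 2, 3 turns ℳ[f](s) into 4 summed integrals
for t in [0, 1/2): the term is ∫ t**(3/2)·t^(s-1)
segment 1/2 to 2 holds exp(-t/2); add its integral
[2, 3) adds the kernel integral of 1/(2*t)
segment 3 to ∞ holds exp(-2*t); add its integral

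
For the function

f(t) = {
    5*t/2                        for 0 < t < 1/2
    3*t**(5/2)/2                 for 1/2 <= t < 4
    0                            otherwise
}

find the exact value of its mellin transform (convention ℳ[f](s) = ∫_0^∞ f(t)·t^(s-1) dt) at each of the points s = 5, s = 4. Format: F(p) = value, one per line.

F(5) = 25165849/3840 - sqrt(2)/1280
F(4) = 1572877/832 - 3*sqrt(2)/1664

summing 2 kernel integrals split by 1/2 yields ℳ[f](s)
piece [0, 1/2): integrate 5*t/2 against the kernel
∫ 3*t**(5/2)/2·t^(s-1) over [1/2, 4)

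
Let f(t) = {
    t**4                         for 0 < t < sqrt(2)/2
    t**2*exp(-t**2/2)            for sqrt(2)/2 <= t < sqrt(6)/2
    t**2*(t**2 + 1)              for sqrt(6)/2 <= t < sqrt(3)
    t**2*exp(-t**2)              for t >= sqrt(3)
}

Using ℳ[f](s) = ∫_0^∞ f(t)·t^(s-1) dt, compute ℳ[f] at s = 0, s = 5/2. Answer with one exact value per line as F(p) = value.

remove the shared t-power first: t**2 on [0, sqrt(2)/2); exp(-t**2/2) on [sqrt(2)/2, sqrt(6)/2); t**2 + 1 on [sqrt(6)/2, sqrt(3)); …
strip the power substitution: t on [0, 1/2); exp(-t/2) on [1/2, 3/2); t + 1 on [3/2, 3); …
f breaks at sqrt(2)/2, sqrt(6)/2, sqrt(3) into 4 integrals to sum
piece [0, sqrt(2)/2): integrate t**4 against the kernel
for t in [sqrt(2)/2, sqrt(6)/2): the term is ∫ t**2*exp(-t**2/2)·t^(s-1)
segment sqrt(6)/2 to sqrt(3) holds t**2*(t**2 + 1); add its integral
on [sqrt(3), ∞): add ∫ t**2*exp(-t**2)·t^(s-1) dt

F(0) = -exp(-3/4) + exp(-3)/2 + exp(-1/4) + 5/2
F(5/2) = -2*2**(1/4)*uppergamma(9/4, 3/4) - 53*2**(3/4)*3**(1/4)/104 + 2**(3/4)/104 + uppergamma(9/4, 3)/2 + 2*2**(1/4)*uppergamma(9/4, 1/4) + 80*3**(1/4)/13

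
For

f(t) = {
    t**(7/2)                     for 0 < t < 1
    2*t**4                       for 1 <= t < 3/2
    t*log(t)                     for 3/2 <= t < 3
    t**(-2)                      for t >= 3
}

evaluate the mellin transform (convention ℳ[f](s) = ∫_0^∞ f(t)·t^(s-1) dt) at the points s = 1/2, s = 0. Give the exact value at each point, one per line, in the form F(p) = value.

peel off the shared t-power: t**(3/2) on [0, 1); 2*t**2 on [1, 3/2); log(t)/t on [3/2, 3); …
integrate the 4 segments split at 1, 3/2, 3, then add the results
the [0, 1) slice contributes ∫ t**(7/2)·t^(s-1) dt
segment [1, 3/2) carries 2*t**4; integrate it
∫ t*log(t)·t^(s-1) over [3/2, 3)
between 3 and ∞ the integrand is t**(-2)·t^(s-1)

F(1/2) = -34*sqrt(3)/27 - 7/36 + log(2**(sqrt(6)/2)*3**(-sqrt(6)/2 + 2*sqrt(3))) + 35*sqrt(6)/24
F(0) = 1759/2016 + 3*log(2)/2 + 3*log(3)/2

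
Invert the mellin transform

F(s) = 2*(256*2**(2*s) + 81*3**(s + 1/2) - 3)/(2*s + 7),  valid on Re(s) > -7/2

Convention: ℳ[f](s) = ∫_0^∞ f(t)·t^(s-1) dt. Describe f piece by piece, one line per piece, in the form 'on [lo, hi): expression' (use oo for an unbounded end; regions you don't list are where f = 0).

on [0, 1): 2*t**(7/2)
on [1, 3): 5*t**(7/2)
on [3, 4): 2*t**(7/2)

linearity at 1, 3 turns ℳ[f](s) into 3 summed integrals
segment [0, 1) carries 2*t**(7/2); integrate it
over [1, 3), the kernel integral of 5*t**(7/2) enters the sum
between 3 and 4 the integrand is 2*t**(7/2)·t^(s-1)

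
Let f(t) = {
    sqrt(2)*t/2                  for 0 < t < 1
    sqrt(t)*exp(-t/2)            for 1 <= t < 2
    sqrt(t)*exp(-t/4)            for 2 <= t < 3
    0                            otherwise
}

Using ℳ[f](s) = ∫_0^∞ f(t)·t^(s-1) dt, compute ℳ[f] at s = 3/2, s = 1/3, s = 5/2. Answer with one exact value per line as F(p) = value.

F(3/2) = -28*exp(-3/4) - 8*exp(-1) + sqrt(2)/5 + 30*exp(-1/2)
F(1/3) = -2*2**(2/3)*uppergamma(5/6, 3/4) - 2**(5/6)*uppergamma(5/6, 1) + 3*sqrt(2)/8 + 2**(5/6)*uppergamma(5/6, 1/2) + 2*2**(2/3)*uppergamma(5/6, 1/2)
F(5/2) = -260*exp(-3/4) - 40*exp(-1) + sqrt(2)/7 + 234*exp(-1/2)

invert the shared t-power to get sqrt(2)*sqrt(t)/2 on [0, 1); exp(-t/2) on [1, 2); exp(-t/4) on [2, 3)
undo the common scale on t: sqrt(t) on [0, 1/2); exp(-t) on [1/2, 1); exp(-t/2) on [1, 3/2)
along the cuts 1, 2, ℳ[f](s) splits into 3 integrals
piece [0, 1): integrate sqrt(2)*t/2 against the kernel
piece [1, 2): integrate sqrt(t)*exp(-t/2) against the kernel
over [2, 3), the kernel integral of sqrt(t)*exp(-t/4) enters the sum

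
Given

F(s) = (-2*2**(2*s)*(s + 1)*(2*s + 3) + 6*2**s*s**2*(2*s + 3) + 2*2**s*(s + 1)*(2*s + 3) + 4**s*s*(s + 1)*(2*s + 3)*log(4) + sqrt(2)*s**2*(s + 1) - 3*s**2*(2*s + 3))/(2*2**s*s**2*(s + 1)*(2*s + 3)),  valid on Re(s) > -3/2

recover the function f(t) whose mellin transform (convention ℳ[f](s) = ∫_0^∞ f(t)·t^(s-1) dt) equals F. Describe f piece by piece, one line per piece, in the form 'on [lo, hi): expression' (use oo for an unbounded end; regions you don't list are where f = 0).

cuts at 1/2, 1: linearity sums the 3 kernel integrals
on [0, 1/2) integrate f = t**(3/2) against the kernel
∫ over [1/2, 1) of 3*t·t^(s-1) joins the sum
[1, 2) adds the kernel integral of log(t)

on [0, 1/2): t**(3/2)
on [1/2, 1): 3*t
on [1, 2): log(t)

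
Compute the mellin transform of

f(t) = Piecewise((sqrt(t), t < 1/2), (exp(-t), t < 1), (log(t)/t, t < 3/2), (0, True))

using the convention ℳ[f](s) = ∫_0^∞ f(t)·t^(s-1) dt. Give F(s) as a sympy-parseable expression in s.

(3*2**s*(2*s + 1)*(s**2 - 2*s + 1)*uppergamma(s, 1/2) - 3*2**s*(2*s + 1)*(s**2 - 2*s + 1)*uppergamma(s, 1) + 3*2**s*(2*s + 1) + 3**s*s*(2*s + 1)*(-2*log(2) + 2*log(3)) - 2*3**s*(2*s + 1) + 3**s*(2*s + 1)*(-2*log(3) + 2*log(2)) + 3*sqrt(2)*(s**2 - 2*s + 1))/(3*2**s*(2*s + 1)*(s**2 - 2*s + 1))
  Re(s) > -1/2

decompose at 1/2, 1; ℳ[f](s) sums the 3 pieces' integrals
∫ sqrt(t)·t^(s-1) over [0, 1/2)
segment 1/2 to 1 holds exp(-t); add its integral
∫ over [1, 3/2) of log(t)/t·t^(s-1) joins the sum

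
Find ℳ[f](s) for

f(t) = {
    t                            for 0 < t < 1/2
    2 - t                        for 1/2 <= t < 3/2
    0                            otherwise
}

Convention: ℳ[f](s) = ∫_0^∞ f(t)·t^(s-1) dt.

(3**s*s + 4*3**s - 2*s - 4)/(2*2**s*s*(s + 1))
  Re(s) > -1

along the cuts 1/2, ℳ[f](s) splits into 2 integrals
on [0, 1/2) integrate f = t against the kernel
∫ over [1/2, 3/2) of (2 - t)·t^(s-1) joins the sum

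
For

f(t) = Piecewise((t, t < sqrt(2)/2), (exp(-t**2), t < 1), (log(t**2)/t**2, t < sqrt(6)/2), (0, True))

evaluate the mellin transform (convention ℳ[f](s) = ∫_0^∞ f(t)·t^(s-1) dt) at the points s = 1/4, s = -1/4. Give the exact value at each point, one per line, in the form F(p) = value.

back out the power substitution: sqrt(t) on [0, 1/2); exp(-t) on [1/2, 1); log(t)/t on [1, 3/2)
breakpoints sqrt(2)/2, 1: one integral from each of the 3 segments
over [0, sqrt(2)/2), the kernel integral of t enters the sum
segment [sqrt(2)/2, 1) carries exp(-t**2); integrate it
over [1, sqrt(6)/2), the kernel integral of log(t**2)/t**2 enters the sum

F(1/4) = -32*2**(7/8)*3**(1/8)/147 - 4*2**(7/8)*3**(1/8)*log(3)/21 - uppergamma(1/8, 1)/2 + 4*2**(7/8)*3**(1/8)*log(2)/21 + uppergamma(1/8, 1/2)/2 + 2*2**(3/8)/5 + 32/49
F(-1/4) = -8*2**(1/8)*3**(7/8)*log(3)/81 - 64*2**(1/8)*3**(7/8)/729 - uppergamma(-1/8, 1)/2 + 8*2**(1/8)*3**(7/8)*log(2)/81 + uppergamma(-1/8, 1/2)/2 + 32/81 + 2*2**(5/8)/3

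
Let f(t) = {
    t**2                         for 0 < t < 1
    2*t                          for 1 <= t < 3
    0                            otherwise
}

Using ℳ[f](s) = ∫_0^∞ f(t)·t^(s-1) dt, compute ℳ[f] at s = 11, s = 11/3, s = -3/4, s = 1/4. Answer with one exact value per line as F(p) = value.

F(11) = 3454363/39
F(11/3) = -30/119 + 243*3**(2/3)/7
F(-3/4) = -36/5 + 8*3**(1/4)
F(1/4) = -52/45 + 24*3**(1/4)/5

strip the shared t-power: t**(3/2) on [0, 1); 2*sqrt(t) on [1, 3)
breakpoints 1: one integral from each of the 2 segments
[0, 1) adds the kernel integral of t**2
over [1, 3), the kernel integral of 2*t enters the sum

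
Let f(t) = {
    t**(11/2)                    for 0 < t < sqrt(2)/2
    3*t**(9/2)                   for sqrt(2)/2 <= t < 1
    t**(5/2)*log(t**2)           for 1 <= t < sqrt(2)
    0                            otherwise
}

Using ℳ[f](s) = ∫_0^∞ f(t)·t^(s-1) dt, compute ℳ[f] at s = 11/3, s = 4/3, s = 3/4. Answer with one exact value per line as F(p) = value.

F(11/3) = -576*2**(1/12)/1369 - 9*2**(11/12)/784 + 3*2**(5/12)/880 + 28170/67081 + 48*2**(1/12)*log(2)/37
F(4/3) = -144*2**(11/12)/529 - 9*2**(1/12)/140 + 3*2**(7/12)/328 + 12042/18515 + 12*2**(11/12)*log(2)/23
F(3/4) = -64*2**(5/8)/169 - 2**(3/8)/14 + 2**(7/8)/100 + 8*2**(5/8)*log(2)/13 + 900/1183

strip the shared t-power: t**5 on [0, sqrt(2)/2); 3*t**4 on [sqrt(2)/2, 1); t**2*log(t**2) on [1, sqrt(2))
reversing the power substitution: t**(5/2) on [0, 1/2); 3*t**2 on [1/2, 1); t*log(t) on [1, 2)
invert the shared t-power to get t**(3/2) on [0, 1/2); 3*t on [1/2, 1); log(t) on [1, 2)
cuts at sqrt(2)/2, 1: linearity sums the 3 kernel integrals
over [0, sqrt(2)/2), the kernel integral of t**(11/2) enters the sum
the [sqrt(2)/2, 1) slice contributes ∫ 3*t**(9/2)·t^(s-1) dt
on [1, sqrt(2)) integrate f = t**(5/2)*log(t**2) against the kernel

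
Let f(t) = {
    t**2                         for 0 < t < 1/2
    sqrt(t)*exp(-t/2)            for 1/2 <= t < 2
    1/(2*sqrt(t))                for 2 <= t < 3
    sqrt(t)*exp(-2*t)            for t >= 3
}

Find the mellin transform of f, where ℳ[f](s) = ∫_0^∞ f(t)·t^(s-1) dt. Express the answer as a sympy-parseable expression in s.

peel off the shared t-power: t**(3/2) on [0, 1/2); exp(-t/2) on [1/2, 2); 1/(2*t) on [2, 3); …
summing 4 kernel integrals split by 1/2, 2, 3 yields ℳ[f](s)
segment 0 to 1/2 holds t**2; add its integral
piece [1/2, 2): integrate sqrt(t)*exp(-t/2) against the kernel
the [2, 3) slice contributes ∫ 1/(2*sqrt(t))·t^(s-1) dt
on [3, ∞) integrate f = sqrt(t)*exp(-2*t) against the kernel

12**(1/2 - s)*(-8*2**(2*s)*6**(s + 1/2)*(s + 2)*(2*s - 1)*uppergamma(s + 1/2, 1) - 4*2**(2*s)*6**(s + 1/2)*(s + 2) + 4*24**(s + 1/2)*(s + 2)*(2*s - 1)*uppergamma(s + 1/2, 1/4) + 8*6**(2*s)*(s + 2) + 4*6**(s + 1/2)*(s + 2)*(2*s - 1)*uppergamma(s + 1/2, 6) + sqrt(2)*6**(s + 1/2)*(2*s - 1))/(48*(s + 2)*(2*s - 1))
  Re(s) > -2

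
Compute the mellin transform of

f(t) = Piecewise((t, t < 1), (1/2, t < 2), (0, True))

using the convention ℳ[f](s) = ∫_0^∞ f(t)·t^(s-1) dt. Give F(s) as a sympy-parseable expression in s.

slice at 1, transform all 2 pieces, and sum them
the [0, 1) slice contributes ∫ t·t^(s-1) dt
on [1, 2) integrate f = 1/2 against the kernel

(2**s*(s + 1) + s - 1)/(2*s*(s + 1))
  Re(s) > -1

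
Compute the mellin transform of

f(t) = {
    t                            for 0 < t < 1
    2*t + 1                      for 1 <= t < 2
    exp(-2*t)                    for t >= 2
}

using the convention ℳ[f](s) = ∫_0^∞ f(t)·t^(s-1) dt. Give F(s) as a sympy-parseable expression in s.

(2**s*s*(s + 1)*uppergamma(s, 4) - 2*4**s*s - 4**s + 5*8**s*s + 8**s)/(4**s*s*(s + 1))
  Re(s) > -1

the 3 pieces separated at 1, 2 each add one integral
∫ t·t^(s-1) over [0, 1)
on [1, 2): add ∫ (2*t + 1)·t^(s-1) dt
∫ exp(-2*t)·t^(s-1) over [2, ∞)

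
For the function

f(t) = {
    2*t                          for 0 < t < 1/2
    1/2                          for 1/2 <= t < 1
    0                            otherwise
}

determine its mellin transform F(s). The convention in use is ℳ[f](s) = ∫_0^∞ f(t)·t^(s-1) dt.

back out the common scale on t: t on [0, 1); 1/2 on [1, 2)
split f at 1/2: ℳ[f](s) collects 2 kernel integrals
over [0, 1/2), the kernel integral of 2*t enters the sum
segment 1/2 to 1 holds 1/2; add its integral

(2**s*(s + 1) + s - 1)/(2*2**s*s*(s + 1))
  Re(s) > -1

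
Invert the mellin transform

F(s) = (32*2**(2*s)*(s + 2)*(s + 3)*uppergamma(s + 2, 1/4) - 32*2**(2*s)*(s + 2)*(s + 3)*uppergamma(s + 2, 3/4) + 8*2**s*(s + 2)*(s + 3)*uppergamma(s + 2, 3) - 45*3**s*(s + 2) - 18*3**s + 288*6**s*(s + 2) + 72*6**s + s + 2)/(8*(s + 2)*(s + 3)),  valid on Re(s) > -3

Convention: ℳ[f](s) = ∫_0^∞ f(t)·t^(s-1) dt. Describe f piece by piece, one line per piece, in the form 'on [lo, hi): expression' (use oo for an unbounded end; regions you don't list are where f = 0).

on [0, 1): t**3/8
on [1, 3): t**2*exp(-t/4)/4
on [3, 6): t**2*(t/2 + 1)/4
on [6, oo): t**2*exp(-t/2)/4

peel off the common scale on t: t**3 on [0, 1/2); t**2*exp(-t/2) on [1/2, 3/2); t**2*(t + 1) on [3/2, 3); …
reversing the shared t-power: t on [0, 1/2); exp(-t/2) on [1/2, 3/2); t + 1 on [3/2, 3); …
the 4 pieces separated at 1, 3, 6 each add one integral
between 0 and 1 the integrand is t**3/8·t^(s-1)
on [1, 3): add ∫ t**2*exp(-t/4)/4·t^(s-1) dt
the [3, 6) slice contributes ∫ t**2*(t/2 + 1)/4·t^(s-1) dt
∫ t**2*exp(-t/2)/4·t^(s-1) over [6, ∞)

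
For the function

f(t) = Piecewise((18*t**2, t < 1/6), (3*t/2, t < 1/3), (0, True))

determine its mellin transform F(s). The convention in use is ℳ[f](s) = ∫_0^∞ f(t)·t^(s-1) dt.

(2**(s + 1)*(s + 2) + s)/(4*6**s*(s + 1)*(s + 2))
  Re(s) > -2

remove the common scale on t first: 2*t**2 on [0, 1/2); t/2 on [1/2, 1)
strip the shared t-power: 2*t on [0, 1/2); 1/2 on [1/2, 1)
remove the common scale on t first: t on [0, 1); 1/2 on [1, 2)
linearity at 1/6 turns ℳ[f](s) into 2 summed integrals
[0, 1/6) adds the kernel integral of 18*t**2
segment 1/6 to 1/3 holds 3*t/2; add its integral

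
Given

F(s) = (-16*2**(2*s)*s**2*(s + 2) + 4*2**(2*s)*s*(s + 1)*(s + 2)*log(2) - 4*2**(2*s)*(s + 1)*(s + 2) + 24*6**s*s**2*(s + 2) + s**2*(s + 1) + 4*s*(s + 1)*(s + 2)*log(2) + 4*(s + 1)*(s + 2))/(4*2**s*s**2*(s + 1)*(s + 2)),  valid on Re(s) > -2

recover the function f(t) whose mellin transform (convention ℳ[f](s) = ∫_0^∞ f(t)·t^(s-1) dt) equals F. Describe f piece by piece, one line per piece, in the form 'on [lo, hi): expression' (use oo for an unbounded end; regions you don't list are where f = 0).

on [0, 1/2): t**2
on [1/2, 2): log(t)
on [2, 3): 2*t

integrate the 3 segments split at 1/2, 2, then add the results
over [0, 1/2), the kernel integral of t**2 enters the sum
over [1/2, 2), the kernel integral of log(t) enters the sum
the [2, 3) slice contributes ∫ 2*t·t^(s-1) dt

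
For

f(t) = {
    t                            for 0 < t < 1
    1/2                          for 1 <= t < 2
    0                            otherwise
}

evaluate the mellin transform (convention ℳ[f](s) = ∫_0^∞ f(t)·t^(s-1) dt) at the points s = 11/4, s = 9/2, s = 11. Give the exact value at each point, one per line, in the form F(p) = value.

strip the shared t-power: t**2 on [0, 1); t/2 on [1, 2)
reversing the shared t-power: 1 on [0, 1); 1/(2*t) on [1, 2)
back out the shared t-power: t on [0, 1); 1/2 on [1, 2)
f breaks at 1 into 2 integrals to sum
segment [0, 1) carries t; integrate it
on [1, 2): add ∫ 1/2·t^(s-1) dt

F(11/4) = 14/165 + 8*2**(3/4)/11
F(9/2) = 7/99 + 16*sqrt(2)/9
F(11) = 12293/132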